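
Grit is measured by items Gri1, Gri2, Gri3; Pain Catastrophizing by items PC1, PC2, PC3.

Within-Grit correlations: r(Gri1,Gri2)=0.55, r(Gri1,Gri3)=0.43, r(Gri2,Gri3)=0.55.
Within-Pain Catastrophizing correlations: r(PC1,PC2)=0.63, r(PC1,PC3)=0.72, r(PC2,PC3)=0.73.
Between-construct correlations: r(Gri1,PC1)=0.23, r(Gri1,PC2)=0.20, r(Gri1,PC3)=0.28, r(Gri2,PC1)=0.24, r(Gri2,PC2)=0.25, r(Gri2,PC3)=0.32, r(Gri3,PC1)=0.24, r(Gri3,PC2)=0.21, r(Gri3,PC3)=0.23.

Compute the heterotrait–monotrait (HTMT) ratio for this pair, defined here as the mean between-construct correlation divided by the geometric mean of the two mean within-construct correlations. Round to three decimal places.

Mean heterotrait r = 2.20/9 = 0.2444.
Mean within-Gri = 1.53/3 = 0.5100; mean within-PC = 2.08/3 = 0.6933.
Geometric mean = √(0.5100 × 0.6933) = 0.5946.
HTMT = 0.2444 / 0.5946 = 0.411.

0.411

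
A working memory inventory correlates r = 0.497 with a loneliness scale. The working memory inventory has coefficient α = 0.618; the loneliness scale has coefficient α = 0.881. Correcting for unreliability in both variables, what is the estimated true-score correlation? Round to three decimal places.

r_true = r_obs / √(r_xx · r_yy) = 0.497 / √(0.618 × 0.881) = 0.497 / √0.544458 = 0.497 / 0.7379 ≈ 0.674.

0.674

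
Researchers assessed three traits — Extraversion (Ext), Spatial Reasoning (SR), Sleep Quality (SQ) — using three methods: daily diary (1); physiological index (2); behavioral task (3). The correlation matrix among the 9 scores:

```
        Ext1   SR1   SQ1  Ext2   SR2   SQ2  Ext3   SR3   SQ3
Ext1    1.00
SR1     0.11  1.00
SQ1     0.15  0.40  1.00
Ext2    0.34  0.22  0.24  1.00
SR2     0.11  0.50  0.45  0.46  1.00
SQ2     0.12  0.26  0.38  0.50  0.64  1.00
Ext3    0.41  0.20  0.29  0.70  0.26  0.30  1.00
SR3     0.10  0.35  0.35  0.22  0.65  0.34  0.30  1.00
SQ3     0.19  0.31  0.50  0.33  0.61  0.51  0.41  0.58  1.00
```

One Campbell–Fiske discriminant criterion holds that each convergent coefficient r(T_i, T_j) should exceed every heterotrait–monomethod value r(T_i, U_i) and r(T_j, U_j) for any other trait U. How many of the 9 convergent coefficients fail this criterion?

Convergent coefficients and their comparison sets:
Ext (methods 1·2): 0.34 vs {0.11, 0.46, 0.15, 0.50} → fail.
Ext (methods 1·3): 0.41 vs {0.11, 0.30, 0.15, 0.41} → fail.
Ext (methods 2·3): 0.70 vs {0.46, 0.30, 0.50, 0.41} → pass.
SR (methods 1·2): 0.50 vs {0.11, 0.46, 0.40, 0.64} → fail.
SR (methods 1·3): 0.35 vs {0.11, 0.30, 0.40, 0.58} → fail.
SR (methods 2·3): 0.65 vs {0.46, 0.30, 0.64, 0.58} → pass.
SQ (methods 1·2): 0.38 vs {0.15, 0.50, 0.40, 0.64} → fail.
SQ (methods 1·3): 0.50 vs {0.15, 0.41, 0.40, 0.58} → fail.
SQ (methods 2·3): 0.51 vs {0.50, 0.41, 0.64, 0.58} → fail.
7 of 9 fail.

7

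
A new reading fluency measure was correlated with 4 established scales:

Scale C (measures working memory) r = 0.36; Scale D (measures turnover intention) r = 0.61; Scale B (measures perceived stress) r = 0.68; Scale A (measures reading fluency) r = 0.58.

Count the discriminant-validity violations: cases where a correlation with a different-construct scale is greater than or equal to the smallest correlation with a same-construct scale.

2

Convergent (same construct = reading fluency): Scale A.
Smallest convergent = 0.58. Discriminant values: 0.36, 0.61, 0.68; count ≥ 0.58 → 2.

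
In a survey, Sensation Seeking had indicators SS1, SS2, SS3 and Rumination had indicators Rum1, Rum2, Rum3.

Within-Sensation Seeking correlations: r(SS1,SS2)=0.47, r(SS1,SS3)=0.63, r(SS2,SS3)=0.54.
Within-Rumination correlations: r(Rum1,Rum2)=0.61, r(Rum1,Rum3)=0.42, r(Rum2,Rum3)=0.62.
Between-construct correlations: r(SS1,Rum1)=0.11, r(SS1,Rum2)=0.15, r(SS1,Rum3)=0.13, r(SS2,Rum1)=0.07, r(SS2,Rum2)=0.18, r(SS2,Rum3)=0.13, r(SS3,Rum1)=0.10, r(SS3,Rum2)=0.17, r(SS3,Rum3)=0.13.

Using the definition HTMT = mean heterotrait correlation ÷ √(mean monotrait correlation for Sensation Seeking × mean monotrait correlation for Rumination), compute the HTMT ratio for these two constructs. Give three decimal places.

Between-construct mean = 1.17/9 = 0.1300.
Mean within-SS = 1.64/3 = 0.5467; mean within-Rum = 1.65/3 = 0.5500.
Geometric mean = √(0.5467 × 0.5500) = 0.5483.
HTMT = 0.1300 / 0.5483 = 0.237.

0.237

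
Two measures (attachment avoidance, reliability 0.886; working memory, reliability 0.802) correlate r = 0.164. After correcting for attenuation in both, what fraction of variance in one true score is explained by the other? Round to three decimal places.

0.038

Disattenuated r = 0.164 / √(0.886 × 0.802) = 0.164 / 0.8430 = 0.1945.
Shared true-score variance = 0.1945² = 0.0378 ≈ 0.038.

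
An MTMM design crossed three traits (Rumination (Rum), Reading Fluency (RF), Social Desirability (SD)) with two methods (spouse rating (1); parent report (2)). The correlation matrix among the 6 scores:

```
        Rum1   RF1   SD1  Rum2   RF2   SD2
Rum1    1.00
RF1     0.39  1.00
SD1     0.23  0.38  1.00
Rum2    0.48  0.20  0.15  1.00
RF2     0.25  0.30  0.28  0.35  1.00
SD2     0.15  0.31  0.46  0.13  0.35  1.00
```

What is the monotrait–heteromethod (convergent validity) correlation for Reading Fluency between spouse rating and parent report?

Same trait (RF), different methods: r(RF1, RF2) = 0.30.

0.30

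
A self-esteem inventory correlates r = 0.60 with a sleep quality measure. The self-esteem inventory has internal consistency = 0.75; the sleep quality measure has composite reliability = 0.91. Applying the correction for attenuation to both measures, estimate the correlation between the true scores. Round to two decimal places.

r_true = r_obs / √(r_xx · r_yy) = 0.60 / √(0.75 × 0.91) = 0.60 / √0.6825 = 0.60 / 0.8261 ≈ 0.73.

0.73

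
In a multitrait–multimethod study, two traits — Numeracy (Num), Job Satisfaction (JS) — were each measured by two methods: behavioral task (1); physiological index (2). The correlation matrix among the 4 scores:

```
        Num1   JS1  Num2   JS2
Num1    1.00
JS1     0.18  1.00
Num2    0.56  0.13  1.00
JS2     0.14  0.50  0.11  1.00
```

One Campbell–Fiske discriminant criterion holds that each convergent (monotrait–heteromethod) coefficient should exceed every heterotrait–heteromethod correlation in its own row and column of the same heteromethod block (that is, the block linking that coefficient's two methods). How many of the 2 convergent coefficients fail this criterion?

Checking each validity diagonal entry against its comparison values:
Num (methods 1·2): 0.56 vs {0.14, 0.13} → pass.
JS (methods 1·2): 0.50 vs {0.13, 0.14} → pass.
0 of 2 fail.

0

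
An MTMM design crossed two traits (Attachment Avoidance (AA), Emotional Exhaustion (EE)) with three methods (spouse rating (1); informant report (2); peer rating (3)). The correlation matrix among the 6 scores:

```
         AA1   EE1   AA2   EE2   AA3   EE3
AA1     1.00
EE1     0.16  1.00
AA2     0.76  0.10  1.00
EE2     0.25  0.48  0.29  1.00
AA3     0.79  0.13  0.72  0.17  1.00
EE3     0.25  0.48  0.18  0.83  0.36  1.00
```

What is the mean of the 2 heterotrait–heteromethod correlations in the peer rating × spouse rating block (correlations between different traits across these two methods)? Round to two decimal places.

0.19

HTHM values (method 3 × method 1): 0.13, 0.25; mean = 0.38/2 = 0.19.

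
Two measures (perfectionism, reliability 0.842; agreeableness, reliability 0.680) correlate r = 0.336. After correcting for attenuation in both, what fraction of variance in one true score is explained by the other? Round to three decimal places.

Disattenuated r = 0.336 / √(0.842 × 0.680) = 0.336 / 0.7567 = 0.4440.
Shared true-score variance = 0.4440² = 0.1971 ≈ 0.197.

0.197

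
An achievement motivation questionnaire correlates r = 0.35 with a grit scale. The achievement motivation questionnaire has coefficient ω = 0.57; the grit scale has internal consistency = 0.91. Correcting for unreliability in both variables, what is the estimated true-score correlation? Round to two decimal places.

0.49

r_true = r_obs / √(r_xx · r_yy) = 0.35 / √(0.57 × 0.91) = 0.35 / √0.5187 = 0.35 / 0.7202 ≈ 0.49.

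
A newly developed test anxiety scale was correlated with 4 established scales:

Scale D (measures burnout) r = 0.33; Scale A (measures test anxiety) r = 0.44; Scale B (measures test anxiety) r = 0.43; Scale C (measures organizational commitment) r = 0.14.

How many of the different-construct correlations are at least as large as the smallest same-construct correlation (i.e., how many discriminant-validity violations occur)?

0

Convergent (same construct = test anxiety): Scale A, Scale B.
Smallest convergent = 0.43. Discriminant values: 0.33, 0.14; count ≥ 0.43 → 0.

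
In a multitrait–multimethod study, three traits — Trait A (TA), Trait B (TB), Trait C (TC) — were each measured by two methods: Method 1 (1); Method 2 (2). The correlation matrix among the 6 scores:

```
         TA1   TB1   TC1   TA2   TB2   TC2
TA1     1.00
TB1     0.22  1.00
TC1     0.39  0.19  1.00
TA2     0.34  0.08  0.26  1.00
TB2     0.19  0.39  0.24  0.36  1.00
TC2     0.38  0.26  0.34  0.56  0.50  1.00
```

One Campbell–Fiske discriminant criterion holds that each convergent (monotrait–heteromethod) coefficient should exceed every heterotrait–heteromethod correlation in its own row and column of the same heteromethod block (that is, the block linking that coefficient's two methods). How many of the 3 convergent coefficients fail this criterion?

Checking each validity diagonal entry against its comparison values:
TA (methods 1·2): 0.34 vs {0.19, 0.08, 0.38, 0.26} → fail.
TB (methods 1·2): 0.39 vs {0.08, 0.19, 0.26, 0.24} → pass.
TC (methods 1·2): 0.34 vs {0.26, 0.38, 0.24, 0.26} → fail.
2 of 3 fail.

2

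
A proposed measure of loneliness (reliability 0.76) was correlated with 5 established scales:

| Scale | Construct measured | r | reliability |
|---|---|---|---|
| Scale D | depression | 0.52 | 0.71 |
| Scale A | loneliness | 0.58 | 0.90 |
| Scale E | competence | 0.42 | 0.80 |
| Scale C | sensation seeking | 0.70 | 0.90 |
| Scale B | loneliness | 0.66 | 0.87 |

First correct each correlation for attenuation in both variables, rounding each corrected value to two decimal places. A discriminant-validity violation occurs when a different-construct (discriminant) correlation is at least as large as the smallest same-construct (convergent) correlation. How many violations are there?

2

Disattenuated r (r / √(r_scale · r_new)):
  Scale D (disc): 0.52 / √(0.71·0.76) = 0.71
  Scale A (conv): 0.58 / √(0.90·0.76) = 0.70
  Scale E (disc): 0.42 / √(0.80·0.76) = 0.54
  Scale C (disc): 0.70 / √(0.90·0.76) = 0.85
  Scale B (conv): 0.66 / √(0.87·0.76) = 0.81
Smallest convergent = 0.70. Discriminant values: 0.71, 0.54, 0.85; count ≥ 0.70 → 2.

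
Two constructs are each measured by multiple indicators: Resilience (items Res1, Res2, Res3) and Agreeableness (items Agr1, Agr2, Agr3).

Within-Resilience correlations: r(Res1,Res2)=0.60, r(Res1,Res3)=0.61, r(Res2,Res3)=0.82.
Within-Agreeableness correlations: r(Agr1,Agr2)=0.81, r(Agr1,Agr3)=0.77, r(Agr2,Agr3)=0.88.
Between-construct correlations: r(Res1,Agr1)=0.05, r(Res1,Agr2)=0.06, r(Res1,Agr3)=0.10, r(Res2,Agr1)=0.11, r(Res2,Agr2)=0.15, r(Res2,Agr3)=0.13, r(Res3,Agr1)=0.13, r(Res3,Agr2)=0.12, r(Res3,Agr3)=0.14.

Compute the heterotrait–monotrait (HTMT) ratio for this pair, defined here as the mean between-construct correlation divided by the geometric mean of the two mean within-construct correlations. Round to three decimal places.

0.148

Mean heterotrait r = 0.99/9 = 0.1100.
Mean within-Res = 2.03/3 = 0.6767; mean within-Agr = 2.46/3 = 0.8200.
Geometric mean = √(0.6767 × 0.8200) = 0.7449.
HTMT = 0.1100 / 0.7449 = 0.148.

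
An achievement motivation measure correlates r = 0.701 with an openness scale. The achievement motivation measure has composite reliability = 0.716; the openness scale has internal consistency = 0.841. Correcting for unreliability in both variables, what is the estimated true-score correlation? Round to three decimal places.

r_true = r_obs / √(r_xx · r_yy) = 0.701 / √(0.716 × 0.841) = 0.701 / √0.602156 = 0.701 / 0.7760 ≈ 0.903.

0.903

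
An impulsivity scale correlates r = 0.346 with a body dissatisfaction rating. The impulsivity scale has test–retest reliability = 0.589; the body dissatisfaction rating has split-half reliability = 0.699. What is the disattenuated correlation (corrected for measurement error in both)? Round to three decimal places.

r_true = r_obs / √(r_xx · r_yy) = 0.346 / √(0.589 × 0.699) = 0.346 / √0.411711 = 0.346 / 0.6416 ≈ 0.539.

0.539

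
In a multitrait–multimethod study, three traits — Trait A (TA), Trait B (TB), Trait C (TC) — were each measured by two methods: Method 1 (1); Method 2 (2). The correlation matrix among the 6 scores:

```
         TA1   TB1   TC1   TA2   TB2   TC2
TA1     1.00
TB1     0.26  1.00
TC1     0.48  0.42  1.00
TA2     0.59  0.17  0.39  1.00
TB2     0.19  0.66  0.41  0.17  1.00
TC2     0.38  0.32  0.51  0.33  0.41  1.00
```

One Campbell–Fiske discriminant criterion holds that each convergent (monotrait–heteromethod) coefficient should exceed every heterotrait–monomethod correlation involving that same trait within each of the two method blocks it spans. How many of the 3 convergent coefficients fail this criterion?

0

Checking each validity diagonal entry against its comparison values:
TA (methods 1·2): 0.59 vs {0.26, 0.17, 0.48, 0.33} → pass.
TB (methods 1·2): 0.66 vs {0.26, 0.17, 0.42, 0.41} → pass.
TC (methods 1·2): 0.51 vs {0.48, 0.33, 0.42, 0.41} → pass.
0 of 3 fail.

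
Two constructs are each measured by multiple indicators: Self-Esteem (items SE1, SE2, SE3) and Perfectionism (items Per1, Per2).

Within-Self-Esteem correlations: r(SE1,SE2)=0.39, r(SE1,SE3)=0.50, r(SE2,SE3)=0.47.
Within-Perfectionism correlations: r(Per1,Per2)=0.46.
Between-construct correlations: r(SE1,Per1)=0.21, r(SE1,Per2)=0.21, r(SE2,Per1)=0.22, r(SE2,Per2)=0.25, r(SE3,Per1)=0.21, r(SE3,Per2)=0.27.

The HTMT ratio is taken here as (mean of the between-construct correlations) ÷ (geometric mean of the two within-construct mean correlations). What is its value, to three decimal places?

Between-construct mean = 1.37/6 = 0.2283.
Mean within-SE = 1.36/3 = 0.4533; mean within-Per = 0.46/1 = 0.4600.
Geometric mean = √(0.4533 × 0.4600) = 0.4566.
HTMT = 0.2283 / 0.4566 = 0.500.

0.500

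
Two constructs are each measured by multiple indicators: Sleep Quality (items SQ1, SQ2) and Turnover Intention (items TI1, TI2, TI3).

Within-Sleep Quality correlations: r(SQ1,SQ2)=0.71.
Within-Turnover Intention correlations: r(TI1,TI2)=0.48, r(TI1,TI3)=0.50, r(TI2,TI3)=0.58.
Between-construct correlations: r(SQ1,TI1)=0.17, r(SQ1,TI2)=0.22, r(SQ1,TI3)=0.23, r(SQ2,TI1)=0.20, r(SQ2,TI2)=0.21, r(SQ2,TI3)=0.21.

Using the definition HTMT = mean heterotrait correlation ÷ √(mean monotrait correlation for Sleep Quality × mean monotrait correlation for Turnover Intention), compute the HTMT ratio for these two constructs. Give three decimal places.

0.340

Mean between = 1.24/6 = 0.2067.
Mean within-SQ = 0.71/1 = 0.7100; mean within-TI = 1.56/3 = 0.5200.
Geometric mean = √(0.7100 × 0.5200) = 0.6076.
HTMT = 0.2067 / 0.6076 = 0.340.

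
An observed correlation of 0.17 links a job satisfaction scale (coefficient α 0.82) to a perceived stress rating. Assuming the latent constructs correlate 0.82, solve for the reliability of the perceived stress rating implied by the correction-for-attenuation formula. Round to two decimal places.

r_true = r_obs / √(r_xx · r_yy) ⇒ 0.82 = 0.17 / √(0.82 · r_yy).
√(0.82 · r_yy) = 0.17 / 0.82 = 0.2073; 0.82 · r_yy = 0.0430; r_yy = 0.0430 / 0.82 ≈ 0.05.

0.05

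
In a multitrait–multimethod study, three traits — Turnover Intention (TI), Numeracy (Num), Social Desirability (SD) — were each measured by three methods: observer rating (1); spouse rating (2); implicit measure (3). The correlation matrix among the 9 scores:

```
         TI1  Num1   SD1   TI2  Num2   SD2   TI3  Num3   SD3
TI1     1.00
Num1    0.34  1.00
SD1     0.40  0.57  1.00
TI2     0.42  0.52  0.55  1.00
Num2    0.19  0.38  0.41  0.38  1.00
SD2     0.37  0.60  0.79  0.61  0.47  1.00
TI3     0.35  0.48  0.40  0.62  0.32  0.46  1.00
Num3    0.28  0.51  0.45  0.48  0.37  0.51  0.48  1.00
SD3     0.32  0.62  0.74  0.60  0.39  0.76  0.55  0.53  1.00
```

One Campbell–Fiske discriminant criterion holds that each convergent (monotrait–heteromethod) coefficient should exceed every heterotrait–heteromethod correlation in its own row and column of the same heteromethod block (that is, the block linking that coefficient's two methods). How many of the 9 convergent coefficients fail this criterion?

Each convergent coefficient versus the relevant comparison correlations:
TI (methods 1·2): 0.42 vs {0.19, 0.52, 0.37, 0.55} → fail.
TI (methods 1·3): 0.35 vs {0.28, 0.48, 0.32, 0.40} → fail.
TI (methods 2·3): 0.62 vs {0.48, 0.32, 0.60, 0.46} → pass.
Num (methods 1·2): 0.38 vs {0.52, 0.19, 0.60, 0.41} → fail.
Num (methods 1·3): 0.51 vs {0.48, 0.28, 0.62, 0.45} → fail.
Num (methods 2·3): 0.37 vs {0.32, 0.48, 0.39, 0.51} → fail.
SD (methods 1·2): 0.79 vs {0.55, 0.37, 0.41, 0.60} → pass.
SD (methods 1·3): 0.74 vs {0.40, 0.32, 0.45, 0.62} → pass.
SD (methods 2·3): 0.76 vs {0.46, 0.60, 0.51, 0.39} → pass.
5 of 9 fail.

5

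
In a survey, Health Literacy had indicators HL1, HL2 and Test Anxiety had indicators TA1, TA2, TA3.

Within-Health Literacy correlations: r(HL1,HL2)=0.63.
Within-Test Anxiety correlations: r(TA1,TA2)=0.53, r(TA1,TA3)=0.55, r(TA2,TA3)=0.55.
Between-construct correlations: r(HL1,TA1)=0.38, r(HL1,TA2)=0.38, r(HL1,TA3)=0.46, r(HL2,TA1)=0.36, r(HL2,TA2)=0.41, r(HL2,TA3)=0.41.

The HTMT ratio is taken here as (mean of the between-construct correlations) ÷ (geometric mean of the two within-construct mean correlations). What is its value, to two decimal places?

0.68

Between-construct mean = 2.40/6 = 0.4000.
Mean within-HL = 0.63/1 = 0.6300; mean within-TA = 1.63/3 = 0.5433.
Geometric mean = √(0.6300 × 0.5433) = 0.5850.
HTMT = 0.4000 / 0.5850 = 0.68.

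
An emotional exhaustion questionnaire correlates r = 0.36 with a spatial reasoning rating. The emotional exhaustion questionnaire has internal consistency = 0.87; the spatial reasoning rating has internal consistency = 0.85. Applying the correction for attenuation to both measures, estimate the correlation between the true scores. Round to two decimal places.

0.42

r_true = r_obs / √(r_xx · r_yy) = 0.36 / √(0.87 × 0.85) = 0.36 / √0.7395 = 0.36 / 0.8599 ≈ 0.42.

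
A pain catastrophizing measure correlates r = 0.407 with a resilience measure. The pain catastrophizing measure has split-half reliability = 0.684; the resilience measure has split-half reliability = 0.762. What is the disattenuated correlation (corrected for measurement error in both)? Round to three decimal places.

r_true = r_obs / √(r_xx · r_yy) = 0.407 / √(0.684 × 0.762) = 0.407 / √0.521208 = 0.407 / 0.7219 ≈ 0.564.

0.564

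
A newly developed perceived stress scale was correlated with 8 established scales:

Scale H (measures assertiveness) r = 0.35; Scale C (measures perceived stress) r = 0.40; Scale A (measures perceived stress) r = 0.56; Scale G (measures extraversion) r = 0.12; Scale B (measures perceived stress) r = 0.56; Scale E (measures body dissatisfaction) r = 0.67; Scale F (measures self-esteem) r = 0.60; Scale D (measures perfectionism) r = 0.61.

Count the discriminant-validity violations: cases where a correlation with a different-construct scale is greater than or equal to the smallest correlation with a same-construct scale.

Convergent (same construct = perceived stress): Scale C, Scale A, Scale B.
Smallest convergent = 0.40. Discriminant values: 0.35, 0.12, 0.67, 0.60, 0.61; count ≥ 0.40 → 3.

3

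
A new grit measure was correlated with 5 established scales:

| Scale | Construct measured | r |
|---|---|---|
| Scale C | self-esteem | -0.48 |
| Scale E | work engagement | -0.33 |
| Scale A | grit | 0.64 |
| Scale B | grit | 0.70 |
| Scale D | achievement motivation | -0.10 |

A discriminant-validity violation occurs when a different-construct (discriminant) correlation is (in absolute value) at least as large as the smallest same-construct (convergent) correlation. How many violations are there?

0

Convergent (same construct = grit): Scale A, Scale B.
Smallest convergent = 0.64. Discriminant |r|: 0.48, 0.33, 0.10; count ≥ 0.64 → 0.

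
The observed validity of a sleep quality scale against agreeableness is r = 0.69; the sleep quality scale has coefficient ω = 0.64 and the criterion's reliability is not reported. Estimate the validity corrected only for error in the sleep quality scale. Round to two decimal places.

Single correction: r_c = r_obs / √r_xx = 0.69 / √0.64 = 0.69 / 0.8000 ≈ 0.86.

0.86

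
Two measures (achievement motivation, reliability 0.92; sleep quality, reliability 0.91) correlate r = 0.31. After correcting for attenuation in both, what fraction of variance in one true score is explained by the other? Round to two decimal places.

Disattenuated r = 0.31 / √(0.92 × 0.91) = 0.31 / 0.9150 = 0.3388.
Shared true-score variance = 0.3388² = 0.1148 ≈ 0.11.

0.11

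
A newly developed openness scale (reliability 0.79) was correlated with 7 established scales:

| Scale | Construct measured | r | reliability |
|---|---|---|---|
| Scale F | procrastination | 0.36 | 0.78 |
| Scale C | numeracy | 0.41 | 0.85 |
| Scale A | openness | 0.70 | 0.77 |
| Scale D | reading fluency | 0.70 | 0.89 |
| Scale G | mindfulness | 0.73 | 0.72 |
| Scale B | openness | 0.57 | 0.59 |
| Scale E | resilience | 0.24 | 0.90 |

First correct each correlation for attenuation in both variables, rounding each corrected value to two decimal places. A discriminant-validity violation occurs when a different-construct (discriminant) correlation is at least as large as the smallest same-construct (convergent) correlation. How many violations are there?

Disattenuated r (r / √(r_scale · r_new)):
  Scale F (disc): 0.36 / √(0.78·0.79) = 0.46
  Scale C (disc): 0.41 / √(0.85·0.79) = 0.50
  Scale A (conv): 0.70 / √(0.77·0.79) = 0.90
  Scale D (disc): 0.70 / √(0.89·0.79) = 0.83
  Scale G (disc): 0.73 / √(0.72·0.79) = 0.97
  Scale B (conv): 0.57 / √(0.59·0.79) = 0.83
  Scale E (disc): 0.24 / √(0.90·0.79) = 0.28
Smallest convergent = 0.83. Discriminant values: 0.46, 0.50, 0.83, 0.97, 0.28; count ≥ 0.83 → 2.

2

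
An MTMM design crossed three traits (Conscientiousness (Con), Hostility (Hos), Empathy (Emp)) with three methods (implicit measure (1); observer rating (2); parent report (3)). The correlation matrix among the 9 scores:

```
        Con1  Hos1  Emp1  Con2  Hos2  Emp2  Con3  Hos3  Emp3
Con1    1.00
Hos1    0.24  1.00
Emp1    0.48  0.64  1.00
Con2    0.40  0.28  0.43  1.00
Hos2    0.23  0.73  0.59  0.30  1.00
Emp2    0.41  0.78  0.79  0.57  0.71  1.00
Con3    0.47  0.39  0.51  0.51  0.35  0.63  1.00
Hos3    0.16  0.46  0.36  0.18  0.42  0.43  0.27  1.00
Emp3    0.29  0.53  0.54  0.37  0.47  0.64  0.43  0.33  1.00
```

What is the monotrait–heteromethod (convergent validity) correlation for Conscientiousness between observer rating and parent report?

Same trait (Con), different methods: r(Con2, Con3) = 0.51.

0.51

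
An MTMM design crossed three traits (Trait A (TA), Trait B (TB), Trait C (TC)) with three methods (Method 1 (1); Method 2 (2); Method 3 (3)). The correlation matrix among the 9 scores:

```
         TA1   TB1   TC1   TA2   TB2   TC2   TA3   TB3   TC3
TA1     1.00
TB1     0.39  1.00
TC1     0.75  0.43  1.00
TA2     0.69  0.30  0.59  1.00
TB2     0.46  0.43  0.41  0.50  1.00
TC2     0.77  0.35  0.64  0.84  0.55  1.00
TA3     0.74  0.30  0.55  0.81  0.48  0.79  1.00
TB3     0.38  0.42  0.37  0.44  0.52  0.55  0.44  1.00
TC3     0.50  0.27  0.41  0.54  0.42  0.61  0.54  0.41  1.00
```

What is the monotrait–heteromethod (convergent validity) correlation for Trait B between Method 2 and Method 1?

0.43

Same trait (TB), different methods: r(TB2, TB1) = 0.43.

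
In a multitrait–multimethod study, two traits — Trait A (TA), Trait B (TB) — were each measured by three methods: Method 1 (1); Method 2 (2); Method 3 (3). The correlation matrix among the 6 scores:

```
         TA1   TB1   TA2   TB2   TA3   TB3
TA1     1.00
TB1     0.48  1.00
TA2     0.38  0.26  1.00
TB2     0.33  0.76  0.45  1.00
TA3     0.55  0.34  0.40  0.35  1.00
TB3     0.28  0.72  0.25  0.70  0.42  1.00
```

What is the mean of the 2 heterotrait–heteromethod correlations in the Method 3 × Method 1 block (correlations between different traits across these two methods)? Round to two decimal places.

0.31

HTHM values (method 3 × method 1): 0.34, 0.28; mean = 0.62/2 = 0.31.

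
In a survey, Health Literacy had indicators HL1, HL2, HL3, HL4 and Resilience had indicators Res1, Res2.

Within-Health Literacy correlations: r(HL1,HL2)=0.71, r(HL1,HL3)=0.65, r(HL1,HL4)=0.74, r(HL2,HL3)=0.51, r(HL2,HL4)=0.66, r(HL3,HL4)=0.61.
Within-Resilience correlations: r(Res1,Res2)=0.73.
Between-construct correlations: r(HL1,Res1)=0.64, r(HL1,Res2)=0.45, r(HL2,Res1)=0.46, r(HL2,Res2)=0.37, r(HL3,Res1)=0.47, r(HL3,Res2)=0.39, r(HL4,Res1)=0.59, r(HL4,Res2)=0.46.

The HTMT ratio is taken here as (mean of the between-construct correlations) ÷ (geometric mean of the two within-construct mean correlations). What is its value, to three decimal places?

Mean between = 3.83/8 = 0.4788.
Mean within-HL = 3.88/6 = 0.6467; mean within-Res = 0.73/1 = 0.7300.
Geometric mean = √(0.6467 × 0.7300) = 0.6871.
HTMT = 0.4788 / 0.6871 = 0.697.

0.697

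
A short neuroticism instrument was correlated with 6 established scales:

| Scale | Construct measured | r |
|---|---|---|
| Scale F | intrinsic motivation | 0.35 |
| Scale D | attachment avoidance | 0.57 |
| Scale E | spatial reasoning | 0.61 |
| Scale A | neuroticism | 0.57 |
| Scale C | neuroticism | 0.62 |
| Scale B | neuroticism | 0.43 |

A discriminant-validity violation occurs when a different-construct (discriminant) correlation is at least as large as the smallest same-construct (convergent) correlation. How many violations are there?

2

Convergent (same construct = neuroticism): Scale A, Scale C, Scale B.
Smallest convergent = 0.43. Discriminant values: 0.35, 0.57, 0.61; count ≥ 0.43 → 2.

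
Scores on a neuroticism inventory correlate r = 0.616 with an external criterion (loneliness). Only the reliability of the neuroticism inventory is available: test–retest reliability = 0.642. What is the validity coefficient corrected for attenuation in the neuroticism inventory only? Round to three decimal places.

Single correction: r_c = r_obs / √r_xx = 0.616 / √0.642 = 0.616 / 0.8012 ≈ 0.769.

0.769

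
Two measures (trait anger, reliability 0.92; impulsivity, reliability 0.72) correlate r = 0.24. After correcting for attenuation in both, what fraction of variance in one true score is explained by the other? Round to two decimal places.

0.09

Disattenuated r = 0.24 / √(0.92 × 0.72) = 0.24 / 0.8139 = 0.2949.
Shared true-score variance = 0.2949² = 0.0870 ≈ 0.09.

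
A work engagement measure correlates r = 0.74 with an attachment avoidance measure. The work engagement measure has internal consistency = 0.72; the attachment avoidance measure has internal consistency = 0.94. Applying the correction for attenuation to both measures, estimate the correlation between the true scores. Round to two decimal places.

r_true = r_obs / √(r_xx · r_yy) = 0.74 / √(0.72 × 0.94) = 0.74 / √0.6768 = 0.74 / 0.8227 ≈ 0.90.

0.90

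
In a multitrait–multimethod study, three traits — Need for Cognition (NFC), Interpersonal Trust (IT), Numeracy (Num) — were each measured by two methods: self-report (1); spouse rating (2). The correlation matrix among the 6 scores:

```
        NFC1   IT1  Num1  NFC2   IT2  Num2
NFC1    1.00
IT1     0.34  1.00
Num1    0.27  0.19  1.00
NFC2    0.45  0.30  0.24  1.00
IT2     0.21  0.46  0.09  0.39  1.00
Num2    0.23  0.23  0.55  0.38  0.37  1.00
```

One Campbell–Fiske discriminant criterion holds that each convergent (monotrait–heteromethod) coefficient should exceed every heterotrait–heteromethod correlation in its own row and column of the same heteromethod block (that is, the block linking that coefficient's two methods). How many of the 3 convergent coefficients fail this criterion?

0

Checking each validity diagonal entry against its comparison values:
NFC (methods 1·2): 0.45 vs {0.21, 0.30, 0.23, 0.24} → pass.
IT (methods 1·2): 0.46 vs {0.30, 0.21, 0.23, 0.09} → pass.
Num (methods 1·2): 0.55 vs {0.24, 0.23, 0.09, 0.23} → pass.
0 of 3 fail.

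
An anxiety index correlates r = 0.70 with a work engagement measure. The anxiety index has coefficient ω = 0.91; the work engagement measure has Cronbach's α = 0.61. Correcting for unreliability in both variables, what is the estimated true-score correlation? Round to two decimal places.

0.94

r_true = r_obs / √(r_xx · r_yy) = 0.70 / √(0.91 × 0.61) = 0.70 / √0.5551 = 0.70 / 0.7451 ≈ 0.94.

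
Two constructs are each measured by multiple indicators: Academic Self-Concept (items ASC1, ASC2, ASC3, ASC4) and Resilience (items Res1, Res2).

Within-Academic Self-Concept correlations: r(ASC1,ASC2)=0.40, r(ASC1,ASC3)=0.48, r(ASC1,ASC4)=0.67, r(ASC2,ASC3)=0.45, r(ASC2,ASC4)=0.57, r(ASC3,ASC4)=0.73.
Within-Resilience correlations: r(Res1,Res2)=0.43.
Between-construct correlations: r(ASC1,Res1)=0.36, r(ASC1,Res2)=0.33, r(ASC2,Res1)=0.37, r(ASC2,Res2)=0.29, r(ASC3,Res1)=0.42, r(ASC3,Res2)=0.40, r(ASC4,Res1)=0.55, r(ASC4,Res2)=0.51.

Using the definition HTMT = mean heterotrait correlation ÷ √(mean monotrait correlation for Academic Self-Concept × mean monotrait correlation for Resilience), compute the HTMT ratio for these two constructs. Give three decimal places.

Mean between = 3.23/8 = 0.4038.
Mean within-ASC = 3.30/6 = 0.5500; mean within-Res = 0.43/1 = 0.4300.
Geometric mean = √(0.5500 × 0.4300) = 0.4863.
HTMT = 0.4038 / 0.4863 = 0.830.

0.830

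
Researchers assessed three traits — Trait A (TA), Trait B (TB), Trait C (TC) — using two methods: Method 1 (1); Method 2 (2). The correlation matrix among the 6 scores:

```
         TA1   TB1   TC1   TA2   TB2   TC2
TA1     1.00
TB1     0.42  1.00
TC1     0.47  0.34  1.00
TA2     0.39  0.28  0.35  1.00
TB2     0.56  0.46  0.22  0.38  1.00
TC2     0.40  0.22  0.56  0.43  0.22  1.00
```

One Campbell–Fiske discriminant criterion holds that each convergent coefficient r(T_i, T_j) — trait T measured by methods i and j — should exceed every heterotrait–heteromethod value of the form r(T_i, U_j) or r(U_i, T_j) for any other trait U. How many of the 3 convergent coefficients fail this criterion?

Checking each validity diagonal entry against its comparison values:
TA (methods 1·2): 0.39 vs {0.56, 0.28, 0.40, 0.35} → fail.
TB (methods 1·2): 0.46 vs {0.28, 0.56, 0.22, 0.22} → fail.
TC (methods 1·2): 0.56 vs {0.35, 0.40, 0.22, 0.22} → pass.
2 of 3 fail.

2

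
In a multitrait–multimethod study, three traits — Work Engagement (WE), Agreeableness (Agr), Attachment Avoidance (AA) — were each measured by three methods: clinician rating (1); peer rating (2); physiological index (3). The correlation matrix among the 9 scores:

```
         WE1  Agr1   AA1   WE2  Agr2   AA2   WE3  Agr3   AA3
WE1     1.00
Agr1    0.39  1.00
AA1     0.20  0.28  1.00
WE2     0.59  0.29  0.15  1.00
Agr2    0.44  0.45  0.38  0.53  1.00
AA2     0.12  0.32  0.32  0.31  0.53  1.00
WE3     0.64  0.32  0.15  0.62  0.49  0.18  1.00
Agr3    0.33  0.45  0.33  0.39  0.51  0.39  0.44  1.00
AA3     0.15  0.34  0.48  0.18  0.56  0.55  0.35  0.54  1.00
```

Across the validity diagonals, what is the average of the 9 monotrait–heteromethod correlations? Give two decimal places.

Convergent values: 0.59, 0.64, 0.62, 0.45, 0.45, 0.51, 0.32, 0.48, 0.55; mean = 4.61/9 = 0.51.

0.51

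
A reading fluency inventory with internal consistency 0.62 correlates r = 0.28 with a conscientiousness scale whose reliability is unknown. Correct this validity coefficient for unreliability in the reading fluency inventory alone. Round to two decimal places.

Single correction: r_c = r_obs / √r_xx = 0.28 / √0.62 = 0.28 / 0.7874 ≈ 0.36.

0.36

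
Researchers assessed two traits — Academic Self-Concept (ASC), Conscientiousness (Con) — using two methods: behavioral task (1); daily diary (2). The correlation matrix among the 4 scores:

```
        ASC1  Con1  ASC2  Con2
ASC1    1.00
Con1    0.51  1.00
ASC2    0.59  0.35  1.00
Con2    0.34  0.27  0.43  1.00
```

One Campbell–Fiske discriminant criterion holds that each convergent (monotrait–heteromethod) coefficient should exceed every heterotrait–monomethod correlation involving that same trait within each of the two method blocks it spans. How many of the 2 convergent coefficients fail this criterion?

Checking each validity diagonal entry against its comparison values:
ASC (methods 1·2): 0.59 vs {0.51, 0.43} → pass.
Con (methods 1·2): 0.27 vs {0.51, 0.43} → fail.
1 of 2 fail.

1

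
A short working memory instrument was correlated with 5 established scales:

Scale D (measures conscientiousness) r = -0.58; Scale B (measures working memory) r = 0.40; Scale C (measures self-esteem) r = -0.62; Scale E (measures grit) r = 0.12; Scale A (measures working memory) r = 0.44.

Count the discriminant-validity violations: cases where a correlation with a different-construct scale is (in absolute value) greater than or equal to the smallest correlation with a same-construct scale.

Convergent (same construct = working memory): Scale B, Scale A.
Smallest convergent = 0.40. Discriminant |r|: 0.58, 0.62, 0.12; count ≥ 0.40 → 2.

2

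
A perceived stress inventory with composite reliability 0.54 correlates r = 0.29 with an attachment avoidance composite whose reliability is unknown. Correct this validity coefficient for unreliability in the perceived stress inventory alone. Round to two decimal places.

Single correction: r_c = r_obs / √r_xx = 0.29 / √0.54 = 0.29 / 0.7348 ≈ 0.39.

0.39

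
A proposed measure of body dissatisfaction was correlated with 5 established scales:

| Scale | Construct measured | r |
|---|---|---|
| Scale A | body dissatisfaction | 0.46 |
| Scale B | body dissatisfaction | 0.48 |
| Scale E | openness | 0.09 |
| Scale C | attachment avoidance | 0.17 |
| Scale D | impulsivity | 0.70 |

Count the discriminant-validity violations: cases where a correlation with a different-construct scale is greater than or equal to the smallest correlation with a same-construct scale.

1

Convergent (same construct = body dissatisfaction): Scale A, Scale B.
Smallest convergent = 0.46. Discriminant values: 0.09, 0.17, 0.70; count ≥ 0.46 → 1.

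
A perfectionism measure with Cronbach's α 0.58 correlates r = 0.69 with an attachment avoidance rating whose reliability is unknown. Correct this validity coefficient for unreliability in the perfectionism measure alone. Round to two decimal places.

Single correction: r_c = r_obs / √r_xx = 0.69 / √0.58 = 0.69 / 0.7616 ≈ 0.91.

0.91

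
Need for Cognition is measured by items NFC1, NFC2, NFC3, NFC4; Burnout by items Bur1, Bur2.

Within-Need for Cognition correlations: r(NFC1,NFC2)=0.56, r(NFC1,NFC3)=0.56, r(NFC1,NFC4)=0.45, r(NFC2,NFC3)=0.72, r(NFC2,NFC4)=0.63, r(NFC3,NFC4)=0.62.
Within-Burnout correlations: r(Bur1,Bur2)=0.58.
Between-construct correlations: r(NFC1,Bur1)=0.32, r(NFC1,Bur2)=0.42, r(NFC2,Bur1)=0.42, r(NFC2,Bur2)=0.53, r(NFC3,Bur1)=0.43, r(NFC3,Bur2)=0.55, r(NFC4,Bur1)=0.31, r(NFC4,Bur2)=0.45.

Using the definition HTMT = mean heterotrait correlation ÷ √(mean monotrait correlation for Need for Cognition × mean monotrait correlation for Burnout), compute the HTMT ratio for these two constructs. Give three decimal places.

0.733

Mean heterotrait r = 3.43/8 = 0.4288.
Mean within-NFC = 3.54/6 = 0.5900; mean within-Bur = 0.58/1 = 0.5800.
Geometric mean = √(0.5900 × 0.5800) = 0.5850.
HTMT = 0.4288 / 0.5850 = 0.733.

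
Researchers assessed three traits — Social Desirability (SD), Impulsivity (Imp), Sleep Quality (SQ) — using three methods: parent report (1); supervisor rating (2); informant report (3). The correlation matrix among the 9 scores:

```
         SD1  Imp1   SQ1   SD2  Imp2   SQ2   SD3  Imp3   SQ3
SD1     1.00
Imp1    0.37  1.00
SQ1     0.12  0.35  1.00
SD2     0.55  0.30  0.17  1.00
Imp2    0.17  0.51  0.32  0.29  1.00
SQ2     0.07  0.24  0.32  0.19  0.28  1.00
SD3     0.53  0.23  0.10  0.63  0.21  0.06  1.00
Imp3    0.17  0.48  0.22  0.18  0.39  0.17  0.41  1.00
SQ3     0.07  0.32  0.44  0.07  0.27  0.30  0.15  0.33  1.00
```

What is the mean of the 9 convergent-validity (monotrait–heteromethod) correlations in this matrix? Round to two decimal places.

Convergent values: 0.55, 0.53, 0.63, 0.51, 0.48, 0.39, 0.32, 0.44, 0.30; mean = 4.15/9 = 0.46.

0.46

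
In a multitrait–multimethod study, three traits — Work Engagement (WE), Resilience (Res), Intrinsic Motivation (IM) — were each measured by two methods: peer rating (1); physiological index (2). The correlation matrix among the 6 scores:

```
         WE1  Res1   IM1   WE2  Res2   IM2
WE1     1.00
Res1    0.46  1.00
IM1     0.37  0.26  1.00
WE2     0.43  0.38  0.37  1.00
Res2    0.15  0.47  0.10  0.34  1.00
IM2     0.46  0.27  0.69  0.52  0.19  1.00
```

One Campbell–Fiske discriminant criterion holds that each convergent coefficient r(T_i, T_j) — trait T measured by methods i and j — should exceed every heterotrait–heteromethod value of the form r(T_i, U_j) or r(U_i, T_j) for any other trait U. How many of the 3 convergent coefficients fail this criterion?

Each convergent coefficient versus the relevant comparison correlations:
WE (methods 1·2): 0.43 vs {0.15, 0.38, 0.46, 0.37} → fail.
Res (methods 1·2): 0.47 vs {0.38, 0.15, 0.27, 0.10} → pass.
IM (methods 1·2): 0.69 vs {0.37, 0.46, 0.10, 0.27} → pass.
1 of 3 fail.

1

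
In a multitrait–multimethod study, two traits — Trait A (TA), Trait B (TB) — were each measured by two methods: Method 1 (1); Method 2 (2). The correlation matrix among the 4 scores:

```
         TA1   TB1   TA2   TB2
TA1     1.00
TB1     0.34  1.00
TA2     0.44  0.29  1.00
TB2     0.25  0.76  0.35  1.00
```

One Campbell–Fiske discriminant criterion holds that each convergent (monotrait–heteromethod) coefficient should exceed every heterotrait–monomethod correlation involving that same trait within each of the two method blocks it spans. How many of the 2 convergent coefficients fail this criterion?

Checking each validity diagonal entry against its comparison values:
TA (methods 1·2): 0.44 vs {0.34, 0.35} → pass.
TB (methods 1·2): 0.76 vs {0.34, 0.35} → pass.
0 of 2 fail.

0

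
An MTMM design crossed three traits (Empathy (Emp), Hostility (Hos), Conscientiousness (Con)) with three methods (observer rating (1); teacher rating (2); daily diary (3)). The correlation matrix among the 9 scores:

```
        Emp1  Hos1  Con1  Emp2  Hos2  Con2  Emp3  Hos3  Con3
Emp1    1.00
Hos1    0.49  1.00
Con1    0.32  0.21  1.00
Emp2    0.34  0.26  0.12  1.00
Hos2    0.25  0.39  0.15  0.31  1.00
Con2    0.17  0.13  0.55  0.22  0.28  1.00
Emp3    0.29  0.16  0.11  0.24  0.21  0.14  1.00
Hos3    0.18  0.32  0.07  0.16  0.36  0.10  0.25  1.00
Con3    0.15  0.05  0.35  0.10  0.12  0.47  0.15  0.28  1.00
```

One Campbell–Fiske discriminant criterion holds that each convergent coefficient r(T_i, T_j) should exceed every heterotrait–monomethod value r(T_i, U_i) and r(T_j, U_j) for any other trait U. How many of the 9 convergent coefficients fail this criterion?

5

Each convergent coefficient versus the relevant comparison correlations:
Emp (methods 1·2): 0.34 vs {0.49, 0.31, 0.32, 0.22} → fail.
Emp (methods 1·3): 0.29 vs {0.49, 0.25, 0.32, 0.15} → fail.
Emp (methods 2·3): 0.24 vs {0.31, 0.25, 0.22, 0.15} → fail.
Hos (methods 1·2): 0.39 vs {0.49, 0.31, 0.21, 0.28} → fail.
Hos (methods 1·3): 0.32 vs {0.49, 0.25, 0.21, 0.28} → fail.
Hos (methods 2·3): 0.36 vs {0.31, 0.25, 0.28, 0.28} → pass.
Con (methods 1·2): 0.55 vs {0.32, 0.22, 0.21, 0.28} → pass.
Con (methods 1·3): 0.35 vs {0.32, 0.15, 0.21, 0.28} → pass.
Con (methods 2·3): 0.47 vs {0.22, 0.15, 0.28, 0.28} → pass.
5 of 9 fail.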